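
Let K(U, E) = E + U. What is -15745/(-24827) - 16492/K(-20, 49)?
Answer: -408990279/719983 ≈ -568.06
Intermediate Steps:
-15745/(-24827) - 16492/K(-20, 49) = -15745/(-24827) - 16492/(49 - 20) = -15745*(-1/24827) - 16492/29 = 15745/24827 - 16492*1/29 = 15745/24827 - 16492/29 = -408990279/719983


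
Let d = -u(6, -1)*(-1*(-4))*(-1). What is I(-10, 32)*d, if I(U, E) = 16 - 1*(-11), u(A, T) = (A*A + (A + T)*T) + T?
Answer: 3240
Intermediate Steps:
u(A, T) = T + A**2 + T*(A + T) (u(A, T) = (A**2 + T*(A + T)) + T = T + A**2 + T*(A + T))
I(U, E) = 27 (I(U, E) = 16 + 11 = 27)
d = 120 (d = -(-1 + 6**2 + (-1)**2 + 6*(-1))*(-1*(-4))*(-1) = -(-1 + 36 + 1 - 6)*4*(-1) = -30*4*(-1) = -120*(-1) = -1*(-120) = 120)
I(-10, 32)*d = 27*120 = 3240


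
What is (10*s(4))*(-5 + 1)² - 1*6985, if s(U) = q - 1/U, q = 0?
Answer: -7025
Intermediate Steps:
s(U) = -1/U (s(U) = 0 - 1/U = -1/U)
(10*s(4))*(-5 + 1)² - 1*6985 = (10*(-1/4))*(-5 + 1)² - 1*6985 = (10*(-1*¼))*(-4)² - 6985 = (10*(-¼))*16 - 6985 = -5/2*16 - 6985 = -40 - 6985 = -7025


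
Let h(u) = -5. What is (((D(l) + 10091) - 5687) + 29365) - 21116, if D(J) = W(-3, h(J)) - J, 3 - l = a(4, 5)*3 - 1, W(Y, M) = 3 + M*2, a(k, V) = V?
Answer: 12657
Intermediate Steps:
W(Y, M) = 3 + 2*M
l = -11 (l = 3 - (5*3 - 1) = 3 - (15 - 1) = 3 - 1*14 = 3 - 14 = -11)
D(J) = -7 - J (D(J) = (3 + 2*(-5)) - J = (3 - 10) - J = -7 - J)
(((D(l) + 10091) - 5687) + 29365) - 21116 = ((((-7 - 1*(-11)) + 10091) - 5687) + 29365) - 21116 = ((((-7 + 11) + 10091) - 5687) + 29365) - 21116 = (((4 + 10091) - 5687) + 29365) - 21116 = ((10095 - 5687) + 29365) - 21116 = (4408 + 29365) - 21116 = 33773 - 21116 = 12657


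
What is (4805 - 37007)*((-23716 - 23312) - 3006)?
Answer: 1611194868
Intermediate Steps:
(4805 - 37007)*((-23716 - 23312) - 3006) = -32202*(-47028 - 3006) = -32202*(-50034) = 1611194868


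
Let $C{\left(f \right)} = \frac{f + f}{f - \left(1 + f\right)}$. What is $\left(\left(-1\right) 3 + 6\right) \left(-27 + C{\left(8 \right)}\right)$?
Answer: $-129$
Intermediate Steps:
$C{\left(f \right)} = - 2 f$ ($C{\left(f \right)} = \frac{2 f}{f - \left(1 + f\right)} = \frac{2 f}{-1} = 2 f \left(-1\right) = - 2 f$)
$\left(\left(-1\right) 3 + 6\right) \left(-27 + C{\left(8 \right)}\right) = \left(\left(-1\right) 3 + 6\right) \left(-27 - 16\right) = \left(-3 + 6\right) \left(-27 - 16\right) = 3 \left(-43\right) = -129$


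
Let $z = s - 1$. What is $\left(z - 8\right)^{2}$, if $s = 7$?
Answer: $4$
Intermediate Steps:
$z = 6$ ($z = 7 - 1 = 6$)
$\left(z - 8\right)^{2} = \left(6 - 8\right)^{2} = \left(-2\right)^{2} = 4$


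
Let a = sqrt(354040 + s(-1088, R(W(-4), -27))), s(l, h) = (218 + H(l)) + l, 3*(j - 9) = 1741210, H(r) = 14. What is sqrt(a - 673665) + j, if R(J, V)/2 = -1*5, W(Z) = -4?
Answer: 1741237/3 + sqrt(-673665 + 4*sqrt(22074)) ≈ 5.8041e+5 + 820.41*I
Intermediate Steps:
j = 1741237/3 (j = 9 + (1/3)*1741210 = 9 + 1741210/3 = 1741237/3 ≈ 5.8041e+5)
R(J, V) = -10 (R(J, V) = 2*(-1*5) = 2*(-5) = -10)
s(l, h) = 232 + l (s(l, h) = (218 + 14) + l = 232 + l)
a = 4*sqrt(22074) (a = sqrt(354040 + (232 - 1088)) = sqrt(354040 - 856) = sqrt(353184) = 4*sqrt(22074) ≈ 594.29)
sqrt(a - 673665) + j = sqrt(4*sqrt(22074) - 673665) + 1741237/3 = sqrt(-673665 + 4*sqrt(22074)) + 1741237/3 = 1741237/3 + sqrt(-673665 + 4*sqrt(22074))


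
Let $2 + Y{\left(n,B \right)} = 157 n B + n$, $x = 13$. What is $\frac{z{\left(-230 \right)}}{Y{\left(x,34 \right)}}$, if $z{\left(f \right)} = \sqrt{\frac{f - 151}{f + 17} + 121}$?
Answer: $\frac{\sqrt{618978}}{4927755} \approx 0.00015966$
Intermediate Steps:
$Y{\left(n,B \right)} = -2 + n + 157 B n$ ($Y{\left(n,B \right)} = -2 + \left(157 n B + n\right) = -2 + \left(157 B n + n\right) = -2 + \left(n + 157 B n\right) = -2 + n + 157 B n$)
$z{\left(f \right)} = \sqrt{121 + \frac{-151 + f}{17 + f}}$ ($z{\left(f \right)} = \sqrt{\frac{-151 + f}{17 + f} + 121} = \sqrt{121 + \frac{-151 + f}{17 + f}}$)
$\frac{z{\left(-230 \right)}}{Y{\left(x,34 \right)}} = \frac{\sqrt{2} \sqrt{\frac{953 + 61 \left(-230\right)}{17 - 230}}}{-2 + 13 + 157 \cdot 34 \cdot 13} = \frac{\sqrt{2} \sqrt{\frac{953 - 14030}{-213}}}{-2 + 13 + 69394} = \frac{\sqrt{2} \sqrt{\left(- \frac{1}{213}\right) \left(-13077\right)}}{69405} = \sqrt{2} \sqrt{\frac{4359}{71}} \cdot \frac{1}{69405} = \sqrt{2} \frac{\sqrt{309489}}{71} \cdot \frac{1}{69405} = \frac{\sqrt{618978}}{71} \cdot \frac{1}{69405} = \frac{\sqrt{618978}}{4927755}$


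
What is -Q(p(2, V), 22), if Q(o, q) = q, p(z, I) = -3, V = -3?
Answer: -22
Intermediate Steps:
-Q(p(2, V), 22) = -1*22 = -22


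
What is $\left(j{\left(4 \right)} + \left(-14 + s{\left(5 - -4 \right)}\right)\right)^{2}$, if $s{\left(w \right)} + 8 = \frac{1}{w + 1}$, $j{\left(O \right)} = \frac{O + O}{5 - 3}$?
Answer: $\frac{32041}{100} \approx 320.41$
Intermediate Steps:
$j{\left(O \right)} = O$ ($j{\left(O \right)} = \frac{2 O}{2} = 2 O \frac{1}{2} = O$)
$s{\left(w \right)} = -8 + \frac{1}{1 + w}$ ($s{\left(w \right)} = -8 + \frac{1}{w + 1} = -8 + \frac{1}{1 + w}$)
$\left(j{\left(4 \right)} + \left(-14 + s{\left(5 - -4 \right)}\right)\right)^{2} = \left(4 - \left(14 - \frac{-7 - 8 \left(5 - -4\right)}{1 + \left(5 - -4\right)}\right)\right)^{2} = \left(4 - \left(14 - \frac{-7 - 8 \left(5 + 4\right)}{1 + \left(5 + 4\right)}\right)\right)^{2} = \left(4 - \left(14 - \frac{-7 - 72}{1 + 9}\right)\right)^{2} = \left(4 - \left(14 - \frac{-7 - 72}{10}\right)\right)^{2} = \left(4 + \left(-14 + \frac{1}{10} \left(-79\right)\right)\right)^{2} = \left(4 - \frac{219}{10}\right)^{2} = \left(- \frac{179}{10}\right)^{2} = \frac{32041}{100}$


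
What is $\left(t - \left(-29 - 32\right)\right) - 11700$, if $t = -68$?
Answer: $-11707$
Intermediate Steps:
$\left(t - \left(-29 - 32\right)\right) - 11700 = \left(-68 - \left(-29 - 32\right)\right) - 11700 = \left(-68 - -61\right) - 11700 = \left(-68 + 61\right) - 11700 = -7 - 11700 = -11707$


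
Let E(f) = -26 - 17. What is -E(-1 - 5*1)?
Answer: 43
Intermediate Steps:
E(f) = -43
-E(-1 - 5*1) = -1*(-43) = 43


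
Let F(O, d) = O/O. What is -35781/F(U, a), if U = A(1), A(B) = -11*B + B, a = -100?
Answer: -35781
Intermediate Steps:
A(B) = -10*B
U = -10 (U = -10*1 = -10)
F(O, d) = 1
-35781/F(U, a) = -35781/1 = -35781*1 = -35781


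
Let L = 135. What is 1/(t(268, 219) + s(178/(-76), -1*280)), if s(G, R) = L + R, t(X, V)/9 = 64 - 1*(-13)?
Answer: 1/548 ≈ 0.0018248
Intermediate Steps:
t(X, V) = 693 (t(X, V) = 9*(64 - 1*(-13)) = 9*(64 + 13) = 9*77 = 693)
s(G, R) = 135 + R
1/(t(268, 219) + s(178/(-76), -1*280)) = 1/(693 + (135 - 1*280)) = 1/(693 + (135 - 280)) = 1/(693 - 145) = 1/548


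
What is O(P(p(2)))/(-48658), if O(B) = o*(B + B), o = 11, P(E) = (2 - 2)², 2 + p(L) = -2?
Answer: 0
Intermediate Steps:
p(L) = -4 (p(L) = -2 - 2 = -4)
P(E) = 0 (P(E) = 0² = 0)
O(B) = 22*B (O(B) = 11*(B + B) = 11*(2*B) = 22*B)
O(P(p(2)))/(-48658) = (22*0)/(-48658) = 0*(-1/48658) = 0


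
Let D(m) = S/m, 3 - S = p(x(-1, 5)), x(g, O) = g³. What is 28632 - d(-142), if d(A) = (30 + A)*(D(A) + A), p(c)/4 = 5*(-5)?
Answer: 897920/71 ≈ 12647.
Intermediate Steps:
p(c) = -100 (p(c) = 4*(5*(-5)) = 4*(-25) = -100)
S = 103 (S = 3 - 1*(-100) = 3 + 100 = 103)
D(m) = 103/m
d(A) = (30 + A)*(A + 103/A) (d(A) = (30 + A)*(103/A + A) = (30 + A)*(A + 103/A))
28632 - d(-142) = 28632 - (103 + (-142)² + 30*(-142) + 3090/(-142)) = 28632 - (103 + 20164 - 4260 + 3090*(-1/142)) = 28632 - (103 + 20164 - 4260 - 1545/71) = 28632 - 1*1134952/71 = 28632 - 1134952/71 = 897920/71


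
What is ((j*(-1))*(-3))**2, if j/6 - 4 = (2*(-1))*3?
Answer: 1296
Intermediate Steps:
j = -12 (j = 24 + 6*((2*(-1))*3) = 24 + 6*(-2*3) = 24 + 6*(-6) = 24 - 36 = -12)
((j*(-1))*(-3))**2 = (-12*(-1)*(-3))**2 = (12*(-3))**2 = (-36)**2 = 1296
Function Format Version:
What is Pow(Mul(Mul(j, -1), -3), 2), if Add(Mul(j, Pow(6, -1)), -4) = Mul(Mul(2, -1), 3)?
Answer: 1296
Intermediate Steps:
j = -12 (j = Add(24, Mul(6, Mul(Mul(2, -1), 3))) = Add(24, Mul(6, Mul(-2, 3))) = Add(24, Mul(6, -6)) = Add(24, -36) = -12)
Pow(Mul(Mul(j, -1), -3), 2) = Pow(Mul(Mul(-12, -1), -3), 2) = Pow(Mul(12, -3), 2) = Pow(-36, 2) = 1296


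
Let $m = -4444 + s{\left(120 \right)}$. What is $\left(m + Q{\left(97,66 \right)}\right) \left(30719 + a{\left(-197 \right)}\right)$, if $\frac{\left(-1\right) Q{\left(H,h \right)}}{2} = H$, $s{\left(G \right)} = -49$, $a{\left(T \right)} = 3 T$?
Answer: $-141209936$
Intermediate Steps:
$m = -4493$ ($m = -4444 - 49 = -4493$)
$Q{\left(H,h \right)} = - 2 H$
$\left(m + Q{\left(97,66 \right)}\right) \left(30719 + a{\left(-197 \right)}\right) = \left(-4493 - 194\right) \left(30719 + 3 \left(-197\right)\right) = \left(-4493 - 194\right) \left(30719 - 591\right) = \left(-4687\right) 30128 = -141209936$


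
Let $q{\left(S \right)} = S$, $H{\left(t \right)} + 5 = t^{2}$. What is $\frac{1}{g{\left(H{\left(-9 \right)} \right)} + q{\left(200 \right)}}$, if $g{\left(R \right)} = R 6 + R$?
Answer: $\frac{1}{732} \approx 0.0013661$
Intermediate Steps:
$H{\left(t \right)} = -5 + t^{2}$
$g{\left(R \right)} = 7 R$ ($g{\left(R \right)} = 6 R + R = 7 R$)
$\frac{1}{g{\left(H{\left(-9 \right)} \right)} + q{\left(200 \right)}} = \frac{1}{7 \left(-5 + \left(-9\right)^{2}\right) + 200} = \frac{1}{7 \left(-5 + 81\right) + 200} = \frac{1}{7 \cdot 76 + 200} = \frac{1}{532 + 200} = \frac{1}{732}$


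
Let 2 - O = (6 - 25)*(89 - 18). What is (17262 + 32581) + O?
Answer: 51194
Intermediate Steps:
O = 1351 (O = 2 - (6 - 25)*(89 - 18) = 2 - (-19)*71 = 2 - 1*(-1349) = 2 + 1349 = 1351)
(17262 + 32581) + O = (17262 + 32581) + 1351 = 49843 + 1351 = 51194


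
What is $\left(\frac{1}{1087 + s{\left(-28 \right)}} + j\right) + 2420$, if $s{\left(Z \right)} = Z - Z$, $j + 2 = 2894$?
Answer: $\frac{5774145}{1087} \approx 5312.0$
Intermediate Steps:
$j = 2892$ ($j = -2 + 2894 = 2892$)
$s{\left(Z \right)} = 0$
$\left(\frac{1}{1087 + s{\left(-28 \right)}} + j\right) + 2420 = \left(\frac{1}{1087 + 0} + 2892\right) + 2420 = \left(\frac{1}{1087} + 2892\right) + 2420 = \frac{3143605}{1087} + 2420 = \frac{5774145}{1087}$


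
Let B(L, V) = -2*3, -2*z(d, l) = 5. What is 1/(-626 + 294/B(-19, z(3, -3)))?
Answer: -1/675 ≈ -0.0014815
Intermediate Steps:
z(d, l) = -5/2 (z(d, l) = -1/2*5 = -5/2)
B(L, V) = -6
1/(-626 + 294/B(-19, z(3, -3))) = 1/(-626 + 294/(-6)) = 1/(-626 + 294*(-1/6)) = 1/(-626 - 49) = 1/(-675) = -1/675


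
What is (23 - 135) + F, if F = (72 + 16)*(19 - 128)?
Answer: -9704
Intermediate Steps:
F = -9592 (F = 88*(-109) = -9592)
(23 - 135) + F = (23 - 135) - 9592 = -112 - 9592 = -9704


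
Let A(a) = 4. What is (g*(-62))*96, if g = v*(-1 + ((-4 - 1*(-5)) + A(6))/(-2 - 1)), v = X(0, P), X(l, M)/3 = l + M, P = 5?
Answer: 238080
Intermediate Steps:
X(l, M) = 3*M + 3*l (X(l, M) = 3*(l + M) = 3*(M + l) = 3*M + 3*l)
v = 15 (v = 3*5 + 3*0 = 15 + 0 = 15)
g = -40 (g = 15*(-1 + ((-4 - 1*(-5)) + 4)/(-2 - 1)) = 15*(-1 + ((-4 + 5) + 4)/(-3)) = 15*(-1 + (1 + 4)*(-1/3)) = 15*(-1 + 5*(-1/3)) = 15*(-1 - 5/3) = 15*(-8/3) = -40)
(g*(-62))*96 = -40*(-62)*96 = 2480*96 = 238080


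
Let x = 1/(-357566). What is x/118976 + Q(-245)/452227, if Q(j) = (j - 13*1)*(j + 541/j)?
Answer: 664758926831248033/4713441838020755840 ≈ 0.14103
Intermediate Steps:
Q(j) = (-13 + j)*(j + 541/j) (Q(j) = (j - 13)*(j + 541/j) = (-13 + j)*(j + 541/j))
x = -1/357566 ≈ -2.7967e-6
x/118976 + Q(-245)/452227 = -1/357566/118976 + (541 + (-245)**2 - 7033/(-245) - 13*(-245))/452227 = -1/357566*1/118976 + (541 + 60025 - 7033*(-1/245) + 3185)*(1/452227) = -1/42541772416 + (541 + 60025 + 7033/245 + 3185)*(1/452227) = -1/42541772416 + (15626028/245)*(1/452227) = -1/42541772416 + 15626028/110795615 = 664758926831248033/4713441838020755840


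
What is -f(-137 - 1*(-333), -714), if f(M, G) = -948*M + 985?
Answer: 184823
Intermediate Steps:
f(M, G) = 985 - 948*M
-f(-137 - 1*(-333), -714) = -(985 - 948*(-137 - 1*(-333))) = -(985 - 948*(-137 + 333)) = -(985 - 948*196) = -(985 - 185808) = -1*(-184823) = 184823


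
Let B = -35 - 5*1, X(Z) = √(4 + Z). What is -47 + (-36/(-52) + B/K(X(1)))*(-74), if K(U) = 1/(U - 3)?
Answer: -116717/13 + 2960*√5 ≈ -2359.5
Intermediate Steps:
K(U) = 1/(-3 + U)
B = -40 (B = -35 - 5 = -40)
-47 + (-36/(-52) + B/K(X(1)))*(-74) = -47 + (-36/(-52) - (-120 + 40*√(4 + 1)))*(-74) = -47 + (-36*(-1/52) - (-120 + 40*√5))*(-74) = -47 + (9/13 - 40*(-3 + √5))*(-74) = -47 + (9/13 + (120 - 40*√5))*(-74) = -47 + (1569/13 - 40*√5)*(-74) = -47 + (-116106/13 + 2960*√5) = -116717/13 + 2960*√5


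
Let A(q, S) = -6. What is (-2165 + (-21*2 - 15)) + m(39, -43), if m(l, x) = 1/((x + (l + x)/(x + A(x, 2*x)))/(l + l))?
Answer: -1558896/701 ≈ -2223.8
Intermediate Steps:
m(l, x) = 2*l/(x + (l + x)/(-6 + x)) (m(l, x) = 1/((x + (l + x)/(x - 6))/(l + l)) = 1/((x + (l + x)/(-6 + x))/((2*l))) = 1/((x + (l + x)/(-6 + x))*(1/(2*l))) = 1/((x + (l + x)/(-6 + x))/(2*l)) = 2*l/(x + (l + x)/(-6 + x)))
(-2165 + (-21*2 - 15)) + m(39, -43) = (-2165 + (-21*2 - 15)) + 2*39*(-6 - 43)/(39 + (-43)² - 5*(-43)) = (-2165 + (-42 - 15)) + 2*39*(-49)/(39 + 1849 + 215) = (-2165 - 57) + 2*39*(-49)/2103 = -2222 + 2*39*(1/2103)*(-49) = -2222 - 1274/701 = -1558896/701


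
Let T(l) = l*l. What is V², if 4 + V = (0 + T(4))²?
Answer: 63504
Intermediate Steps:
T(l) = l²
V = 252 (V = -4 + (0 + 4²)² = -4 + (0 + 16)² = -4 + 16² = -4 + 256 = 252)
V² = 252² = 63504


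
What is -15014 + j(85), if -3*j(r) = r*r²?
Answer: -659167/3 ≈ -2.1972e+5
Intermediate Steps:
j(r) = -r³/3 (j(r) = -r*r²/3 = -r³/3)
-15014 + j(85) = -15014 - ⅓*85³ = -15014 - ⅓*614125 = -15014 - 614125/3 = -659167/3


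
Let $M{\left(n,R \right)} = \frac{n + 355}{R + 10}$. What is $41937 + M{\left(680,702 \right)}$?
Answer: $\frac{29860179}{712} \approx 41938.0$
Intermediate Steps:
$M{\left(n,R \right)} = \frac{355 + n}{10 + R}$
$41937 + M{\left(680,702 \right)} = 41937 + \frac{355 + 680}{10 + 702} = 41937 + \frac{1}{712} \cdot 1035 = 41937 + \frac{1035}{712} = \frac{29860179}{712}$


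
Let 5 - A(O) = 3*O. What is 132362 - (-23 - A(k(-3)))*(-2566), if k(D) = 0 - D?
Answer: 83608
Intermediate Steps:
k(D) = -D
A(O) = 5 - 3*O
132362 - (-23 - A(k(-3)))*(-2566) = 132362 - (-23 - (5 - (-3)*(-3)))*(-2566) = 132362 - (-23 - (5 - 3*3))*(-2566) = 132362 - (-23 - (5 - 9))*(-2566) = 132362 - (-23 - 1*(-4))*(-2566) = 132362 - (-23 + 4)*(-2566) = 132362 - (-19)*(-2566) = 132362 - 1*48754 = 132362 - 48754 = 83608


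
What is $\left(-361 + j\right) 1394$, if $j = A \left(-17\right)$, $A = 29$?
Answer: $-1190476$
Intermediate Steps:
$j = -493$ ($j = 29 \left(-17\right) = -493$)
$\left(-361 + j\right) 1394 = \left(-361 - 493\right) 1394 = \left(-854\right) 1394 = -1190476$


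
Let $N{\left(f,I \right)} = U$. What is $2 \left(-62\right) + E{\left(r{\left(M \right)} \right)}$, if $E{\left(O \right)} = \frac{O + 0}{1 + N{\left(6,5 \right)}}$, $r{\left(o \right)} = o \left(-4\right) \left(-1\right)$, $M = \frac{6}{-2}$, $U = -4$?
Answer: $-120$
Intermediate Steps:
$M = -3$ ($M = 6 \left(- \frac{1}{2}\right) = -3$)
$N{\left(f,I \right)} = -4$
$r{\left(o \right)} = 4 o$ ($r{\left(o \right)} = - 4 o \left(-1\right) = 4 o$)
$E{\left(O \right)} = - \frac{O}{3}$ ($E{\left(O \right)} = \frac{O + 0}{1 - 4} = \frac{O}{-3} = O \left(- \frac{1}{3}\right) = - \frac{O}{3}$)
$2 \left(-62\right) + E{\left(r{\left(M \right)} \right)} = 2 \left(-62\right) - \frac{4 \left(-3\right)}{3} = -124 - -4 = -124 + 4 = -120$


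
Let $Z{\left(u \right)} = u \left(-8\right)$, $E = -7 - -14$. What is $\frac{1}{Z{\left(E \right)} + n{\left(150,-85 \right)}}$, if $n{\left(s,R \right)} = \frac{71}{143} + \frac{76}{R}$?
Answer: $- \frac{12155}{685513} \approx -0.017731$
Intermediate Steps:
$n{\left(s,R \right)} = \frac{71}{143} + \frac{76}{R}$ ($n{\left(s,R \right)} = 71 \cdot \frac{1}{143} + \frac{76}{R} = \frac{71}{143} + \frac{76}{R}$)
$E = 7$ ($E = -7 + 14 = 7$)
$Z{\left(u \right)} = - 8 u$
$\frac{1}{Z{\left(E \right)} + n{\left(150,-85 \right)}} = \frac{1}{\left(-8\right) 7 + \left(\frac{71}{143} + \frac{76}{-85}\right)} = \frac{1}{-56 + \left(\frac{71}{143} + 76 \left(- \frac{1}{85}\right)\right)} = \frac{1}{-56 + \left(\frac{71}{143} - \frac{76}{85}\right)} = \frac{1}{-56 - \frac{4833}{12155}} = \frac{1}{- \frac{685513}{12155}} = - \frac{12155}{685513}$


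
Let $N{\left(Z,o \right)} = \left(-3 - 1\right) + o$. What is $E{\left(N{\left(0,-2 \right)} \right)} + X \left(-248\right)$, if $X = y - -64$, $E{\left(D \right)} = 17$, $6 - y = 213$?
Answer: $35481$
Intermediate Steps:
$y = -207$ ($y = 6 - 213 = -207$)
$N{\left(Z,o \right)} = -4 + o$
$X = -143$ ($X = -207 - -64 = -207 + 64 = -143$)
$E{\left(N{\left(0,-2 \right)} \right)} + X \left(-248\right) = 17 - -35464 = 17 + 35464 = 35481$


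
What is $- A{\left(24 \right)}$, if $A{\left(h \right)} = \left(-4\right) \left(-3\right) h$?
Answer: $-288$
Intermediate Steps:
$A{\left(h \right)} = 12 h$
$- A{\left(24 \right)} = - 12 \cdot 24 = \left(-1\right) 288 = -288$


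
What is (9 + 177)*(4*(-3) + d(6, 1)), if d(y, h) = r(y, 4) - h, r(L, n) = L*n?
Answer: 2046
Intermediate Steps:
d(y, h) = -h + 4*y (d(y, h) = y*4 - h = 4*y - h = -h + 4*y)
(9 + 177)*(4*(-3) + d(6, 1)) = (9 + 177)*(4*(-3) + (-1*1 + 4*6)) = 186*(-12 + (-1 + 24)) = 186*(-12 + 23) = 186*11 = 2046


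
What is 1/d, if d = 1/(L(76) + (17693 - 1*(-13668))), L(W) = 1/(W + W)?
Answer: 4766873/152 ≈ 31361.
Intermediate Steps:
L(W) = 1/(2*W)
d = 152/4766873 (d = 1/((½)/76 + (17693 - 1*(-13668))) = 1/((½)*(1/76) + (17693 + 13668)) = 1/(1/152 + 31361) = 1/(4766873/152) = 152/4766873 ≈ 3.1887e-5)
1/d = 1/(152/4766873) = 4766873/152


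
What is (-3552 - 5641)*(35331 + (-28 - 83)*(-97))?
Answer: -423778914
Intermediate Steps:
(-3552 - 5641)*(35331 + (-28 - 83)*(-97)) = -9193*(35331 - 111*(-97)) = -9193*(35331 + 10767) = -9193*46098 = -423778914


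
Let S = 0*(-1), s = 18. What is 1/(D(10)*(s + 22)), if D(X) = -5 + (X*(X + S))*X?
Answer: 1/39800 ≈ 2.5126e-5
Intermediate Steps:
S = 0
D(X) = -5 + X**3 (D(X) = -5 + (X*(X + 0))*X = -5 + (X*X)*X = -5 + X**2*X = -5 + X**3)
1/(D(10)*(s + 22)) = 1/((-5 + 10**3)*(18 + 22)) = 1/((-5 + 1000)*40) = 1/(995*40) = 1/39800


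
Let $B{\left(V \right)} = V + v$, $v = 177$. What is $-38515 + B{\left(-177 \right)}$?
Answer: $-38515$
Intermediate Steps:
$B{\left(V \right)} = 177 + V$ ($B{\left(V \right)} = V + 177 = 177 + V$)
$-38515 + B{\left(-177 \right)} = -38515 + \left(177 - 177\right) = -38515 + 0 = -38515$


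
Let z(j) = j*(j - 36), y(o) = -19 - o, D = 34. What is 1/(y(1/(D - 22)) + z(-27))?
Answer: 12/20183 ≈ 0.00059456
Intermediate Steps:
z(j) = j*(-36 + j)
1/(y(1/(D - 22)) + z(-27)) = 1/((-19 - 1/(34 - 22)) - 27*(-36 - 27)) = 1/((-19 - 1/12) - 27*(-63)) = 1/((-19 - 1*1/12) + 1701) = 1/((-19 - 1/12) + 1701) = 1/(-229/12 + 1701) = 1/(20183/12) = 12/20183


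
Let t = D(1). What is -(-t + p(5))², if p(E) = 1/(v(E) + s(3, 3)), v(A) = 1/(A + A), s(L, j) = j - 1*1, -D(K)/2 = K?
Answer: -2704/441 ≈ -6.1315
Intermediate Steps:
D(K) = -2*K
t = -2 (t = -2*1 = -2)
s(L, j) = -1 + j (s(L, j) = j - 1 = -1 + j)
v(A) = 1/(2*A)
p(E) = 1/(2 + 1/(2*E)) (p(E) = 1/(1/(2*E) + (-1 + 3)) = 1/(1/(2*E) + 2) = 1/(2 + 1/(2*E)))
-(-t + p(5))² = -(-1*(-2) + 2*5/(1 + 4*5))² = -(2 + 2*5/(1 + 20))² = -(2 + 2*5/21)² = -(2 + 2*5*(1/21))² = -(2 + 10/21)² = -(52/21)² = -1*2704/441 = -2704/441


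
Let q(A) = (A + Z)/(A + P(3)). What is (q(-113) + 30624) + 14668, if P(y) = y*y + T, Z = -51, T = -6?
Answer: 2491142/55 ≈ 45294.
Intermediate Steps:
P(y) = -6 + y² (P(y) = y*y - 6 = y² - 6 = -6 + y²)
q(A) = (-51 + A)/(3 + A) (q(A) = (A - 51)/(A + (-6 + 3²)) = (-51 + A)/(A + (-6 + 9)) = (-51 + A)/(A + 3) = (-51 + A)/(3 + A))
(q(-113) + 30624) + 14668 = ((-51 - 113)/(3 - 113) + 30624) + 14668 = (-164/(-110) + 30624) + 14668 = (-1/110*(-164) + 30624) + 14668 = (82/55 + 30624) + 14668 = 1684402/55 + 14668 = 2491142/55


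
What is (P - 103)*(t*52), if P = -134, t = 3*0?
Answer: 0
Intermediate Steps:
t = 0
(P - 103)*(t*52) = (-134 - 103)*(0*52) = -237*0 = 0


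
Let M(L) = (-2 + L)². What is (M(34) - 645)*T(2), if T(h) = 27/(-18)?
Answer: -1137/2 ≈ -568.50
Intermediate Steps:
T(h) = -3/2 (T(h) = 27*(-1/18) = -3/2)
(M(34) - 645)*T(2) = ((-2 + 34)² - 645)*(-3/2) = (32² - 645)*(-3/2) = (1024 - 645)*(-3/2) = 379*(-3/2) = -1137/2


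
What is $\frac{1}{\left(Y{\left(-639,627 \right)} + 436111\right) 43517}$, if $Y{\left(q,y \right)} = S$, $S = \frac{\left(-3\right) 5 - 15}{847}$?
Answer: $\frac{847}{16074569996279} \approx 5.2692 \cdot 10^{-11}$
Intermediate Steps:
$S = - \frac{30}{847}$ ($S = \left(-15 - 15\right) \frac{1}{847} = \left(-30\right) \frac{1}{847} = - \frac{30}{847} \approx -0.035419$)
$Y{\left(q,y \right)} = - \frac{30}{847}$
$\frac{1}{\left(Y{\left(-639,627 \right)} + 436111\right) 43517} = \frac{1}{\left(- \frac{30}{847} + 436111\right) 43517} = \frac{1}{\frac{369385987}{847}} \cdot \frac{1}{43517} = \frac{847}{369385987} \cdot \frac{1}{43517} = \frac{847}{16074569996279}$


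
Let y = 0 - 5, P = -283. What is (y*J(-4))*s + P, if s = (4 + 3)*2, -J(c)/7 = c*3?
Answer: -6163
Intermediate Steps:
J(c) = -21*c (J(c) = -7*c*3 = -21*c)
y = -5
s = 14 (s = 7*2 = 14)
(y*J(-4))*s + P = -(-105)*(-4)*14 - 283 = -5*84*14 - 283 = -420*14 - 283 = -5880 - 283 = -6163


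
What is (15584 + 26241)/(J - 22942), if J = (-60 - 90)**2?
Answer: -41825/442 ≈ -94.627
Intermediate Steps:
J = 22500 (J = (-150)**2 = 22500)
(15584 + 26241)/(J - 22942) = (15584 + 26241)/(22500 - 22942) = 41825/(-442) = 41825*(-1/442) = -41825/442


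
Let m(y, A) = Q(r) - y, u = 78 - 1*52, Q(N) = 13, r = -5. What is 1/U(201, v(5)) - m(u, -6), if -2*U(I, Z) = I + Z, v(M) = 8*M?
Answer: 3131/241 ≈ 12.992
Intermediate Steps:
u = 26 (u = 78 - 52 = 26)
U(I, Z) = -I/2 - Z/2 (U(I, Z) = -(I + Z)/2 = -I/2 - Z/2)
m(y, A) = 13 - y
1/U(201, v(5)) - m(u, -6) = 1/(-1/2*201 - 4*5) - (13 - 1*26) = 1/(-201/2 - 1/2*40) - (13 - 26) = 1/(-201/2 - 20) - 1*(-13) = 1/(-241/2) + 13 = -2/241 + 13 = 3131/241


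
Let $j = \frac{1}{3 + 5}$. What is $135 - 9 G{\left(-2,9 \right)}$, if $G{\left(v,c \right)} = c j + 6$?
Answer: $\frac{567}{8} \approx 70.875$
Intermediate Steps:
$j = \frac{1}{8} \approx 0.125$
$G{\left(v,c \right)} = 6 + \frac{c}{8}$ ($G{\left(v,c \right)} = c \frac{1}{8} + 6 = \frac{c}{8} + 6 = 6 + \frac{c}{8}$)
$135 - 9 G{\left(-2,9 \right)} = 135 - 9 \left(6 + \frac{1}{8} \cdot 9\right) = 135 - 9 \left(6 + \frac{9}{8}\right) = 135 - \frac{513}{8} = \frac{567}{8}$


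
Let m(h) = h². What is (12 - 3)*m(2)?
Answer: 36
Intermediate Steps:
(12 - 3)*m(2) = (12 - 3)*2² = 9*4 = 36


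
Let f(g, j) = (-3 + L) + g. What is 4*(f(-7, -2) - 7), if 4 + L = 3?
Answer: -72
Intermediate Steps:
L = -1 (L = -4 + 3 = -1)
f(g, j) = -4 + g (f(g, j) = (-3 - 1) + g = -4 + g)
4*(f(-7, -2) - 7) = 4*((-4 - 7) - 7) = 4*(-11 - 7) = 4*(-18) = -72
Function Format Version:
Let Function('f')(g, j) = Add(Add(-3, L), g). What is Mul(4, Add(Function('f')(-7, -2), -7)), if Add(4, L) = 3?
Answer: -72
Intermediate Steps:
L = -1 (L = Add(-4, 3) = -1)
Function('f')(g, j) = Add(-4, g) (Function('f')(g, j) = Add(Add(-3, -1), g) = Add(-4, g))
Mul(4, Add(Function('f')(-7, -2), -7)) = Mul(4, Add(Add(-4, -7), -7)) = Mul(4, Add(-11, -7)) = Mul(4, -18) = -72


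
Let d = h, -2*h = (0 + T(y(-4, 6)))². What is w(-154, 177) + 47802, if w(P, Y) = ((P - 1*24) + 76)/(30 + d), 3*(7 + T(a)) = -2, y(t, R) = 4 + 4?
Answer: 523986/11 ≈ 47635.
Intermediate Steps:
y(t, R) = 8
T(a) = -23/3 (T(a) = -7 + (⅓)*(-2) = -7 - ⅔ = -23/3)
h = -529/18 (h = -(0 - 23/3)²/2 = -(-23/3)²/2 = -½*529/9 = -529/18 ≈ -29.389)
d = -529/18 ≈ -29.389
w(P, Y) = 936/11 + 18*P/11 (w(P, Y) = ((P - 1*24) + 76)/(30 - 529/18) = ((P - 24) + 76)/(11/18) = ((-24 + P) + 76)*(18/11) = (52 + P)*(18/11) = 936/11 + 18*P/11)
w(-154, 177) + 47802 = (936/11 + (18/11)*(-154)) + 47802 = (936/11 - 252) + 47802 = -1836/11 + 47802 = 523986/11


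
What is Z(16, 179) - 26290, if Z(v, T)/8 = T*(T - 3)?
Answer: 225742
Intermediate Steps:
Z(v, T) = 8*T*(-3 + T) (Z(v, T) = 8*(T*(T - 3)) = 8*(T*(-3 + T)) = 8*T*(-3 + T))
Z(16, 179) - 26290 = 8*179*(-3 + 179) - 26290 = 8*179*176 - 26290 = 252032 - 26290 = 225742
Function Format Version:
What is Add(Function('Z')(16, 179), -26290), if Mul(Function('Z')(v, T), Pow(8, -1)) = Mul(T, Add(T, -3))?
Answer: 225742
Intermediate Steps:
Function('Z')(v, T) = Mul(8, T, Add(-3, T)) (Function('Z')(v, T) = Mul(8, Mul(T, Add(T, -3))) = Mul(8, Mul(T, Add(-3, T))) = Mul(8, T, Add(-3, T)))
Add(Function('Z')(16, 179), -26290) = Add(Mul(8, 179, Add(-3, 179)), -26290) = Add(Mul(8, 179, 176), -26290) = Add(252032, -26290) = 225742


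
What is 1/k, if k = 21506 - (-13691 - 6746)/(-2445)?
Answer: 2445/52561733 ≈ 4.6517e-5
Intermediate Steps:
k = 52561733/2445 (k = 21506 - (-20437)*(-1)/2445 = 21506 - 1*20437/2445 = 21506 - 20437/2445 = 52561733/2445 ≈ 21498.)
1/k = 1/(52561733/2445) = 2445/52561733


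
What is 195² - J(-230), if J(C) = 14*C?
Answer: 41245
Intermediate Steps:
195² - J(-230) = 195² - 14*(-230) = 38025 - 1*(-3220) = 38025 + 3220 = 41245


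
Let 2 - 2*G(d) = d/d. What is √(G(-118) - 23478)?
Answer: I*√93910/2 ≈ 153.22*I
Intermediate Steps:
G(d) = ½ (G(d) = 1 - d/(2*d) = 1 - ½*1 = 1 - ½ = ½)
√(G(-118) - 23478) = √(½ - 23478) = √(-46955/2) = I*√93910/2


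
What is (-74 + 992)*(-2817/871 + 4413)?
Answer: 3525951708/871 ≈ 4.0482e+6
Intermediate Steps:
(-74 + 992)*(-2817/871 + 4413) = 918*(-2817*1/871 + 4413) = 918*(-2817/871 + 4413) = 918*(3840906/871) = 3525951708/871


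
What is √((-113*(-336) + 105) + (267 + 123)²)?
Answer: √190173 ≈ 436.09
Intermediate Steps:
√((-113*(-336) + 105) + (267 + 123)²) = √((37968 + 105) + 390²) = √(38073 + 152100) = √190173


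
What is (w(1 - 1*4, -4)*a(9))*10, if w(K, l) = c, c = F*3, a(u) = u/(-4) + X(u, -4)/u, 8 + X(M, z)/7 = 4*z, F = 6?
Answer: -3765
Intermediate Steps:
X(M, z) = -56 + 28*z (X(M, z) = -56 + 7*(4*z) = -56 + 28*z)
a(u) = -168/u - u/4 (a(u) = u/(-4) + (-56 + 28*(-4))/u = u*(-¼) + (-56 - 112)/u = -u/4 - 168/u = -168/u - u/4)
c = 18 (c = 6*3 = 18)
w(K, l) = 18
(w(1 - 1*4, -4)*a(9))*10 = (18*(-168/9 - ¼*9))*10 = (18*(-168*⅑ - 9/4))*10 = (18*(-56/3 - 9/4))*10 = (18*(-251/12))*10 = -753/2*10 = -3765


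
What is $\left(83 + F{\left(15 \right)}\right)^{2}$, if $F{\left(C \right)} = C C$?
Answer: $94864$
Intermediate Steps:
$F{\left(C \right)} = C^{2}$
$\left(83 + F{\left(15 \right)}\right)^{2} = \left(83 + 15^{2}\right)^{2} = \left(83 + 225\right)^{2} = 308^{2} = 94864$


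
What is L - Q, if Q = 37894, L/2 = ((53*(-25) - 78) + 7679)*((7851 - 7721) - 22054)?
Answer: -275227942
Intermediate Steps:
L = -275190048 (L = 2*(((53*(-25) - 78) + 7679)*((7851 - 7721) - 22054)) = 2*(((-1325 - 78) + 7679)*(130 - 22054)) = 2*((-1403 + 7679)*(-21924)) = 2*(6276*(-21924)) = 2*(-137595024) = -275190048)
L - Q = -275190048 - 1*37894 = -275190048 - 37894 = -275227942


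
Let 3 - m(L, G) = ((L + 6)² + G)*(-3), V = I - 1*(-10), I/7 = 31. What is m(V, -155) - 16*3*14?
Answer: 161733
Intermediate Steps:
I = 217 (I = 7*31 = 217)
V = 227 (V = 217 - 1*(-10) = 217 + 10 = 227)
m(L, G) = 3 + 3*G + 3*(6 + L)² (m(L, G) = 3 - ((L + 6)² + G)*(-3) = 3 - ((6 + L)² + G)*(-3) = 3 - (G + (6 + L)²)*(-3) = 3 - (-3*G - 3*(6 + L)²) = 3 + (3*G + 3*(6 + L)²) = 3 + 3*G + 3*(6 + L)²)
m(V, -155) - 16*3*14 = (3 + 3*(-155) + 3*(6 + 227)²) - 16*3*14 = (3 - 465 + 3*233²) - 48*14 = (3 - 465 + 3*54289) - 1*672 = (3 - 465 + 162867) - 672 = 162405 - 672 = 161733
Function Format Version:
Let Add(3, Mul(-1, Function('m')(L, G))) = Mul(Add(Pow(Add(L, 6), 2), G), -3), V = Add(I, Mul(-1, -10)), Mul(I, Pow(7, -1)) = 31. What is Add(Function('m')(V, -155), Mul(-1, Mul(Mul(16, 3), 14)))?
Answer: 161733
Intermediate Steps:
I = 217 (I = Mul(7, 31) = 217)
V = 227 (V = Add(217, Mul(-1, -10)) = Add(217, 10) = 227)
Function('m')(L, G) = Add(3, Mul(3, G), Mul(3, Pow(Add(6, L), 2))) (Function('m')(L, G) = Add(3, Mul(-1, Mul(Add(Pow(Add(L, 6), 2), G), -3))) = Add(3, Mul(-1, Mul(Add(Pow(Add(6, L), 2), G), -3))) = Add(3, Mul(-1, Mul(Add(G, Pow(Add(6, L), 2)), -3))) = Add(3, Mul(-1, Add(Mul(-3, G), Mul(-3, Pow(Add(6, L), 2))))) = Add(3, Add(Mul(3, G), Mul(3, Pow(Add(6, L), 2)))) = Add(3, Mul(3, G), Mul(3, Pow(Add(6, L), 2))))
Add(Function('m')(V, -155), Mul(-1, Mul(Mul(16, 3), 14))) = Add(Add(3, Mul(3, -155), Mul(3, Pow(Add(6, 227), 2))), Mul(-1, Mul(Mul(16, 3), 14))) = Add(Add(3, -465, Mul(3, Pow(233, 2))), Mul(-1, Mul(48, 14))) = Add(Add(3, -465, Mul(3, 54289)), Mul(-1, 672)) = Add(Add(3, -465, 162867), -672) = Add(162405, -672) = 161733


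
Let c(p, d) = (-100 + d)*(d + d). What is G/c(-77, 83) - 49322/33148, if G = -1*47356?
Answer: 357642501/23385914 ≈ 15.293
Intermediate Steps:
c(p, d) = 2*d*(-100 + d) (c(p, d) = (-100 + d)*(2*d) = 2*d*(-100 + d))
G = -47356
G/c(-77, 83) - 49322/33148 = -47356*1/(166*(-100 + 83)) - 49322/33148 = -47356/(2*83*(-17)) - 49322*1/33148 = -47356/(-2822) - 24661/16574 = -47356*(-1/2822) - 24661/16574 = 23678/1411 - 24661/16574 = 357642501/23385914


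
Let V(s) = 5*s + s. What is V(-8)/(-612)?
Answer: 4/51 ≈ 0.078431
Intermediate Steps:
V(s) = 6*s
V(-8)/(-612) = (6*(-8))/(-612) = -1/612*(-48) = 4/51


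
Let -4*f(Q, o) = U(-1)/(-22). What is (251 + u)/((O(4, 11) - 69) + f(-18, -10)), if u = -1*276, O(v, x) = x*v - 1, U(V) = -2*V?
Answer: 1100/1143 ≈ 0.96238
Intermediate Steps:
O(v, x) = -1 + v*x (O(v, x) = v*x - 1 = -1 + v*x)
f(Q, o) = 1/44 (f(Q, o) = -(-2*(-1))/(4*(-22)) = -(-1)/(2*22) = -1/4*(-1/11) = 1/44)
u = -276
(251 + u)/((O(4, 11) - 69) + f(-18, -10)) = (251 - 276)/(((-1 + 4*11) - 69) + 1/44) = -25/(((-1 + 44) - 69) + 1/44) = -25/((43 - 69) + 1/44) = -25/(-26 + 1/44) = -25/(-1143/44) = -25*(-44/1143) = 1100/1143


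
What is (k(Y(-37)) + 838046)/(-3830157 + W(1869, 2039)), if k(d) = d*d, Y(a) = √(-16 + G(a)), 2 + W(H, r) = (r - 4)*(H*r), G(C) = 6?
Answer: 419018/3875666513 ≈ 0.00010812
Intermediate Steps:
W(H, r) = -2 + H*r*(-4 + r) (W(H, r) = -2 + (r - 4)*(H*r) = -2 + (-4 + r)*(H*r) = -2 + H*r*(-4 + r))
Y(a) = I*√10 (Y(a) = √(-16 + 6) = √(-10) = I*√10)
k(d) = d²
(k(Y(-37)) + 838046)/(-3830157 + W(1869, 2039)) = ((I*√10)² + 838046)/(-3830157 + (-2 + 1869*2039² - 4*1869*2039)) = (-10 + 838046)/(-3830157 + (-2 + 1869*4157521 - 15243564)) = 838036/(-3830157 + (-2 + 7770406749 - 15243564)) = 838036/(-3830157 + 7755163183) = 838036/7751333026 = 838036*(1/7751333026) = 419018/3875666513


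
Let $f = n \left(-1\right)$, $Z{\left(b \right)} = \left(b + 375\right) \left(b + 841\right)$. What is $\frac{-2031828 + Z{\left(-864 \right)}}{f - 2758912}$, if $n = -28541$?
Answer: $\frac{2020581}{2730371} \approx 0.74004$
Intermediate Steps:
$Z{\left(b \right)} = \left(375 + b\right) \left(841 + b\right)$
$f = 28541$ ($f = \left(-28541\right) \left(-1\right) = 28541$)
$\frac{-2031828 + Z{\left(-864 \right)}}{f - 2758912} = \frac{-2031828 + \left(315375 + \left(-864\right)^{2} + 1216 \left(-864\right)\right)}{28541 - 2758912} = \frac{-2031828 + \left(315375 + 746496 - 1050624\right)}{-2730371} = \left(-2031828 + 11247\right) \left(- \frac{1}{2730371}\right) = \left(-2020581\right) \left(- \frac{1}{2730371}\right) = \frac{2020581}{2730371}$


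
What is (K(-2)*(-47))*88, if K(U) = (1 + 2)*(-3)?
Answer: 37224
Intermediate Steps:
K(U) = -9 (K(U) = 3*(-3) = -9)
(K(-2)*(-47))*88 = -9*(-47)*88 = 423*88 = 37224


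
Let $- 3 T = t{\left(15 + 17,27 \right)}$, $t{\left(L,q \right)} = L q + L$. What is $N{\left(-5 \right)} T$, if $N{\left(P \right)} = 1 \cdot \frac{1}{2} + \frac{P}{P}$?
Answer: $-448$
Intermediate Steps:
$t{\left(L,q \right)} = L + L q$
$T = - \frac{896}{3}$ ($T = - \frac{\left(15 + 17\right) \left(1 + 27\right)}{3} = - \frac{32 \cdot 28}{3} = \left(- \frac{1}{3}\right) 896 = - \frac{896}{3} \approx -298.67$)
$N{\left(P \right)} = \frac{3}{2}$ ($N{\left(P \right)} = 1 \cdot \frac{1}{2} + 1 = \frac{1}{2} + 1 = \frac{3}{2}$)
$N{\left(-5 \right)} T = \frac{3}{2} \left(- \frac{896}{3}\right) = -448$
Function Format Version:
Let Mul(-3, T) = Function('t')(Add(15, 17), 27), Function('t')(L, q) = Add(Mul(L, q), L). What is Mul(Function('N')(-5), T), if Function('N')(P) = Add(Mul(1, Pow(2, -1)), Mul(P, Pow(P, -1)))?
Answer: -448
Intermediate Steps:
Function('t')(L, q) = Add(L, Mul(L, q))
T = Rational(-896, 3) (T = Mul(Rational(-1, 3), Mul(Add(15, 17), Add(1, 27))) = Mul(Rational(-1, 3), Mul(32, 28)) = Mul(Rational(-1, 3), 896) = Rational(-896, 3) ≈ -298.67)
Function('N')(P) = Rational(3, 2) (Function('N')(P) = Add(Mul(1, Rational(1, 2)), 1) = Add(Rational(1, 2), 1) = Rational(3, 2))
Mul(Function('N')(-5), T) = Mul(Rational(3, 2), Rational(-896, 3)) = -448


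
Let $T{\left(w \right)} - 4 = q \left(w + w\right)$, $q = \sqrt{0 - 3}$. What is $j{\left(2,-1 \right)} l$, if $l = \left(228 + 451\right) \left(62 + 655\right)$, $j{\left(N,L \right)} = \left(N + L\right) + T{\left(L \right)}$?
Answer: $2434215 - 973686 i \sqrt{3} \approx 2.4342 \cdot 10^{6} - 1.6865 \cdot 10^{6} i$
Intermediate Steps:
$q = i \sqrt{3}$ ($q = \sqrt{-3} = i \sqrt{3} \approx 1.732 i$)
$T{\left(w \right)} = 4 + 2 i w \sqrt{3}$ ($T{\left(w \right)} = 4 + i \sqrt{3} \left(w + w\right) = 4 + i \sqrt{3} \cdot 2 w = 4 + 2 i w \sqrt{3}$)
$j{\left(N,L \right)} = 4 + L + N + 2 i L \sqrt{3}$ ($j{\left(N,L \right)} = \left(N + L\right) + \left(4 + 2 i L \sqrt{3}\right) = \left(L + N\right) + \left(4 + 2 i L \sqrt{3}\right) = 4 + L + N + 2 i L \sqrt{3}$)
$l = 486843$ ($l = 679 \cdot 717 = 486843$)
$j{\left(2,-1 \right)} l = \left(4 - 1 + 2 + 2 i \left(-1\right) \sqrt{3}\right) 486843 = \left(4 - 1 + 2 - 2 i \sqrt{3}\right) 486843 = \left(5 - 2 i \sqrt{3}\right) 486843 = 2434215 - 973686 i \sqrt{3}$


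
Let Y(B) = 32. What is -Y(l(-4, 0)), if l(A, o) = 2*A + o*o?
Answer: -32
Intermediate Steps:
l(A, o) = o**2 + 2*A (l(A, o) = 2*A + o**2 = o**2 + 2*A)
-Y(l(-4, 0)) = -1*32 = -32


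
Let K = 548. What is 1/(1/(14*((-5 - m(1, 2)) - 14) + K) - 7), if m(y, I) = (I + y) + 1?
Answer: -226/1581 ≈ -0.14295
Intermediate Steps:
m(y, I) = 1 + I + y
1/(1/(14*((-5 - m(1, 2)) - 14) + K) - 7) = 1/(1/(14*((-5 - (1 + 2 + 1)) - 14) + 548) - 7) = 1/(1/(14*((-5 - 1*4) - 14) + 548) - 7) = 1/(1/(14*((-5 - 4) - 14) + 548) - 7) = 1/(1/(14*(-9 - 14) + 548) - 7) = 1/(1/(14*(-23) + 548) - 7) = 1/(1/(-322 + 548) - 7) = 1/(1/226 - 7) = 1/(-1581/226) = -226/1581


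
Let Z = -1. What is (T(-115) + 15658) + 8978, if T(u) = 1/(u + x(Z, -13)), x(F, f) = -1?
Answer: 2857775/116 ≈ 24636.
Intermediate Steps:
T(u) = 1/(-1 + u) (T(u) = 1/(u - 1) = 1/(-1 + u))
(T(-115) + 15658) + 8978 = (1/(-1 - 115) + 15658) + 8978 = (1/(-116) + 15658) + 8978 = (-1/116 + 15658) + 8978 = 1816327/116 + 8978 = 2857775/116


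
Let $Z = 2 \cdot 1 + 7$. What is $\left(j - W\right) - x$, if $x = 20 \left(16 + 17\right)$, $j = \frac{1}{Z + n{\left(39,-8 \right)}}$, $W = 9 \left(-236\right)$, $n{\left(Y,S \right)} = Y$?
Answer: $\frac{70273}{48} \approx 1464.0$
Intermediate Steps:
$W = -2124$
$Z = 9$ ($Z = 2 + 7 = 9$)
$j = \frac{1}{48}$ ($j = \frac{1}{9 + 39} = \frac{1}{48} \approx 0.020833$)
$x = 660$ ($x = 20 \cdot 33 = 660$)
$\left(j - W\right) - x = \left(\frac{1}{48} - -2124\right) - 660 = \left(\frac{1}{48} + 2124\right) - 660 = \frac{101953}{48} - 660 = \frac{70273}{48}$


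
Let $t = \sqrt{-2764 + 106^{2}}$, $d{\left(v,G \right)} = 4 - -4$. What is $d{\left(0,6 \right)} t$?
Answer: $16 \sqrt{2118} \approx 736.35$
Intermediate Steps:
$d{\left(v,G \right)} = 8$ ($d{\left(v,G \right)} = 4 + 4 = 8$)
$t = 2 \sqrt{2118}$ ($t = \sqrt{-2764 + 11236} = \sqrt{8472} = 2 \sqrt{2118} \approx 92.043$)
$d{\left(0,6 \right)} t = 8 \cdot 2 \sqrt{2118} = 16 \sqrt{2118}$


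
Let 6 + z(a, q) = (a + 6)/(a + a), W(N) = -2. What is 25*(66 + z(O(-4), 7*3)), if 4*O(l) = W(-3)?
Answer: 2725/2 ≈ 1362.5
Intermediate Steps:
O(l) = -½ (O(l) = (¼)*(-2) = -½)
z(a, q) = -6 + (6 + a)/(2*a) (z(a, q) = -6 + (a + 6)/(a + a) = -6 + (6 + a)/((2*a)) = -6 + (6 + a)*(1/(2*a)) = -6 + (6 + a)/(2*a))
25*(66 + z(O(-4), 7*3)) = 25*(66 + (-11/2 + 3/(-½))) = 25*(66 + (-11/2 + 3*(-2))) = 25*(66 + (-11/2 - 6)) = 25*(66 - 23/2) = 25*(109/2) = 2725/2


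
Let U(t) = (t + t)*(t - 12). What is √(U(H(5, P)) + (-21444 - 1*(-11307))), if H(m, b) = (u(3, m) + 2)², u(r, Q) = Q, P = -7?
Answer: I*√6511 ≈ 80.691*I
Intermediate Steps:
H(m, b) = (2 + m)² (H(m, b) = (m + 2)² = (2 + m)²)
U(t) = 2*t*(-12 + t) (U(t) = (2*t)*(-12 + t) = 2*t*(-12 + t))
√(U(H(5, P)) + (-21444 - 1*(-11307))) = √(2*(2 + 5)²*(-12 + (2 + 5)²) + (-21444 - 1*(-11307))) = √(2*7²*(-12 + 7²) + (-21444 + 11307)) = √(2*49*(-12 + 49) - 10137) = √(2*49*37 - 10137) = √(3626 - 10137) = √(-6511) = I*√6511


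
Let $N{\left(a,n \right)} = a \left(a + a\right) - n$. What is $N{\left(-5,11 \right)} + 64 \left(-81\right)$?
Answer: $-5145$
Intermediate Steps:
$N{\left(a,n \right)} = - n + 2 a^{2}$ ($N{\left(a,n \right)} = a 2 a - n = 2 a^{2} - n = - n + 2 a^{2}$)
$N{\left(-5,11 \right)} + 64 \left(-81\right) = \left(\left(-1\right) 11 + 2 \left(-5\right)^{2}\right) + 64 \left(-81\right) = \left(-11 + 2 \cdot 25\right) - 5184 = \left(-11 + 50\right) - 5184 = 39 - 5184 = -5145$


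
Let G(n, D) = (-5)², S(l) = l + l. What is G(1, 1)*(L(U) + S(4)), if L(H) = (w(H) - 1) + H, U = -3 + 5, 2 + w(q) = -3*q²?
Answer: -125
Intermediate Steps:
S(l) = 2*l
G(n, D) = 25
w(q) = -2 - 3*q²
U = 2
L(H) = -3 + H - 3*H² (L(H) = ((-2 - 3*H²) - 1) + H = (-3 - 3*H²) + H = -3 + H - 3*H²)
G(1, 1)*(L(U) + S(4)) = 25*((-3 + 2 - 3*2²) + 2*4) = 25*((-3 + 2 - 3*4) + 8) = 25*((-3 + 2 - 12) + 8) = 25*(-13 + 8) = 25*(-5) = -125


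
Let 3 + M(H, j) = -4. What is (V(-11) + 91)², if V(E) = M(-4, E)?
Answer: 7056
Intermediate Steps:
M(H, j) = -7 (M(H, j) = -3 - 4 = -7)
V(E) = -7
(V(-11) + 91)² = (-7 + 91)² = 84² = 7056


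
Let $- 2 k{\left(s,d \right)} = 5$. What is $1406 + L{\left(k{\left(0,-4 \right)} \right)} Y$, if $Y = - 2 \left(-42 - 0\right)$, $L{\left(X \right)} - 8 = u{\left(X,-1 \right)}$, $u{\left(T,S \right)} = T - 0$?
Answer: $1868$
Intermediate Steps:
$k{\left(s,d \right)} = - \frac{5}{2}$ ($k{\left(s,d \right)} = \left(- \frac{1}{2}\right) 5 = - \frac{5}{2}$)
$u{\left(T,S \right)} = T$ ($u{\left(T,S \right)} = T + 0 = T$)
$L{\left(X \right)} = 8 + X$
$Y = 84$ ($Y = - 2 \left(-42 + 0\right) = \left(-2\right) \left(-42\right) = 84$)
$1406 + L{\left(k{\left(0,-4 \right)} \right)} Y = 1406 + \left(8 - \frac{5}{2}\right) 84 = 1406 + \frac{11}{2} \cdot 84 = 1406 + 462 = 1868$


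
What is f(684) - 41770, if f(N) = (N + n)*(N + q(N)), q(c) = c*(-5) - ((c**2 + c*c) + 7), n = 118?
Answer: -752682680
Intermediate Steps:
q(c) = -7 - 5*c - 2*c**2 (q(c) = -5*c - ((c**2 + c**2) + 7) = -5*c - (2*c**2 + 7) = -5*c - (7 + 2*c**2) = -5*c + (-7 - 2*c**2) = -7 - 5*c - 2*c**2)
f(N) = (118 + N)*(-7 - 4*N - 2*N**2) (f(N) = (N + 118)*(N + (-7 - 5*N - 2*N**2)) = (118 + N)*(-7 - 4*N - 2*N**2))
f(684) - 41770 = (-826 - 479*684 - 240*684**2 - 2*684**3) - 41770 = (-826 - 327636 - 240*467856 - 2*320013504) - 41770 = (-826 - 327636 - 112285440 - 640027008) - 41770 = -752640910 - 41770 = -752682680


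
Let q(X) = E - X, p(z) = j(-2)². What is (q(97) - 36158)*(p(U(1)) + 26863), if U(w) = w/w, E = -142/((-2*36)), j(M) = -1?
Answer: -8765112044/9 ≈ -9.7390e+8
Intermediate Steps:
E = 71/36 (E = -142/(-72) = -142*(-1/72) = 71/36 ≈ 1.9722)
U(w) = 1
p(z) = 1 (p(z) = (-1)² = 1)
q(X) = 71/36 - X
(q(97) - 36158)*(p(U(1)) + 26863) = ((71/36 - 1*97) - 36158)*(1 + 26863) = ((71/36 - 97) - 36158)*26864 = (-3421/36 - 36158)*26864 = -1305109/36*26864 = -8765112044/9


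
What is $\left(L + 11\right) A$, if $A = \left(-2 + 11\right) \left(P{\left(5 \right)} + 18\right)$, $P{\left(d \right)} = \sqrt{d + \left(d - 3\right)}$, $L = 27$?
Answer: $6156 + 342 \sqrt{7} \approx 7060.8$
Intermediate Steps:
$P{\left(d \right)} = \sqrt{-3 + 2 d}$ ($P{\left(d \right)} = \sqrt{d + \left(-3 + d\right)} = \sqrt{-3 + 2 d}$)
$A = 162 + 9 \sqrt{7}$ ($A = \left(-2 + 11\right) \left(\sqrt{-3 + 2 \cdot 5} + 18\right) = 9 \left(\sqrt{-3 + 10} + 18\right) = 9 \left(\sqrt{7} + 18\right) = 9 \left(18 + \sqrt{7}\right) = 162 + 9 \sqrt{7} \approx 185.81$)
$\left(L + 11\right) A = \left(27 + 11\right) \left(162 + 9 \sqrt{7}\right) = 38 \left(162 + 9 \sqrt{7}\right) = 6156 + 342 \sqrt{7}$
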